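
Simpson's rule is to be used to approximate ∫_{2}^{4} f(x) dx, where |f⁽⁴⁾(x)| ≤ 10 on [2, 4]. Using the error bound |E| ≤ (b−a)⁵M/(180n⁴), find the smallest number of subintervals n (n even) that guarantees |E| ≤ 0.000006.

Need 320/(180n⁴) ≤ 0.000006.
n⁴ ≥ 320/(180·0.000006) = 296296 ⇒ n ≥ 23.3309, so the smallest even n is 24. (n must be even for Simpson's rule.)

24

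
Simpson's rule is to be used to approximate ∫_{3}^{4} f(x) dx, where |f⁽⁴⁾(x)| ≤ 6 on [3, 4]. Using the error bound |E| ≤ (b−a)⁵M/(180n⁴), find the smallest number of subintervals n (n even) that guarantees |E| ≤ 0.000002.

12

Need 6/(180n⁴) ≤ 0.000002.
n⁴ ≥ 6/(180·0.000002) = 16666.7 ⇒ n ≥ 11.3622, so the smallest even n is 12. (n must be even for Simpson's rule.)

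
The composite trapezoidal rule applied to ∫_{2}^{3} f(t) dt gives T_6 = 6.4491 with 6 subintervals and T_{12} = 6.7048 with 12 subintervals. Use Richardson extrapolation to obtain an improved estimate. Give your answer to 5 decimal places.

R = (4·T_{12} − T_6) / 3 = (4·6.7048 − 6.4491)/3 = (20.3701)/3 = 6.79003.

6.79003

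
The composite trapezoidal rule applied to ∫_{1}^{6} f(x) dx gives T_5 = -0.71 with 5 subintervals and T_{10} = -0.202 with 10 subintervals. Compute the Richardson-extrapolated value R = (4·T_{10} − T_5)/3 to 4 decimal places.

R = (4·T_{10} − T_5) / 3 = (4·(-0.202) − (-0.71))/3 = (-0.098)/3 = -0.0327.

-0.0327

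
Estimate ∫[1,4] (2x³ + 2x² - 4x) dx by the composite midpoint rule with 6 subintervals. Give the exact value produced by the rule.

h = (4 − 1)/6 = 0.5.
Midpoints m₁,…,m₆ = 1.25, 1.75, 2.25, 2.75, 3.25, 3.75.
f(m₁)=2.03125, f(m₂)=9.84375, f(m₃)=23.90625, f(m₄)=45.71875, f(m₅)=76.78125, f(m₆)=118.59375.
h·[f(m₁) + f(m₂) + f(m₃) + f(m₄) + f(m₅) + f(m₆)] = 0.5·(276.875) = 138.4375.

138.4375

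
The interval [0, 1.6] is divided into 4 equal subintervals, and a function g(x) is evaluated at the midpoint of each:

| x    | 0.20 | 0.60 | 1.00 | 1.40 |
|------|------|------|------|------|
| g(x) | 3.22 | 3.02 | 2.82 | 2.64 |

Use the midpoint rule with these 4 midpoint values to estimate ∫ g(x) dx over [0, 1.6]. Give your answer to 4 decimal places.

4.6800

h = 0.4, n = 4.
h·[y(m₁) + y(m₂) + y(m₃) + y(m₄)] = 0.4·(11.70) = 4.6800.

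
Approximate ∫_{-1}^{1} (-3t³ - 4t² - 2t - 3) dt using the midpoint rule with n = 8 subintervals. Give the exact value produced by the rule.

h = (1 − (-1))/8 = 0.25.
Midpoints m₁,…,m₈ = -0.875, -0.625, -0.375, -0.125, 0.125, 0.375, 0.625, 0.875.
f(m₁)=-2.302734375, f(m₂)=-2.580078125, f(m₃)=-2.654296875, f(m₄)=-2.806640625, f(m₅)=-3.318359375, f(m₆)=-4.470703125, f(m₇)=-6.544921875, f(m₈)=-9.822265625.
h·[f(m₁) + f(m₂) + f(m₃) + f(m₄) + f(m₅) + f(m₆) + f(m₇) + f(m₈)] = 0.25·(-34.5) = -8.625.

-8.625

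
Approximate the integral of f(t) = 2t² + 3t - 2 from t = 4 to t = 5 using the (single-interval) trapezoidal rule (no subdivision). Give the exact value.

52.5

T = (b−a)/2 · [f(4) + f(5)] = 0.5·[42 + 63] = 52.5.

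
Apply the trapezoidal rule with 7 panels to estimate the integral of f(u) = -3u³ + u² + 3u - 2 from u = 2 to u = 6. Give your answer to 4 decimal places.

-858.2857

h = (6 − 2)/7 = 0.571429.
Nodes u₀,…,u₇ = 2, 2.571429, 3.142857, 3.714286, 4.285714, 4.857143, 5.428571, 6.
f(u) = -3u³ + u² + 3u - 2: f₀=-16, f₁=-38.682216, f₂=-75.825073, f₃=-130.787172, f₄=-206.927114, f₅=-307.603499, f₆=-436.174927, f₇=-596.
(h/2)·[f₀ + 2f₁ + 2f₂ + 2f₃ + 2f₄ + 2f₅ + 2f₆ + f₇] = 0.285714·(-3004) = -858.2857.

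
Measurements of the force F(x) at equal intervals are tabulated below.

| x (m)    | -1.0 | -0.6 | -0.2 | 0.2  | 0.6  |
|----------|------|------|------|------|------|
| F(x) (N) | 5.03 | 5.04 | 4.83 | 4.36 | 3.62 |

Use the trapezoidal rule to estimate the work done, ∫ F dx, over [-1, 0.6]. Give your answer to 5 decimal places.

7.42200

h = 0.4, n = 4.
(h/2)·[y₀ + 2y₁ + 2y₂ + 2y₃ + y₄] = 0.2·(37.11) = 7.42200.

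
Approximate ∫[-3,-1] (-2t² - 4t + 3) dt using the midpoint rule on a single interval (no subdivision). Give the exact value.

6

M = (b−a)·f(-2) = 2·(3) = 6.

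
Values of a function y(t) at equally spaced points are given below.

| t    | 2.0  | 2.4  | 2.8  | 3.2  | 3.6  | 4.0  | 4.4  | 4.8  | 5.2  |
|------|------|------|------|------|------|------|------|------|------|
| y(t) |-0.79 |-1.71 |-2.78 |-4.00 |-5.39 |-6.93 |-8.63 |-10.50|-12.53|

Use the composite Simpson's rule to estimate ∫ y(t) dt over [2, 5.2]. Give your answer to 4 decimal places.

h = 0.4, n = 8.
(h/3)·[y₀ + 4y₁ + 2y₂ + 4y₃ + 2y₄ + 4y₅ + 2y₆ + 4y₇ + y₈] = 0.133333·(-139.48) = -18.5973.

-18.5973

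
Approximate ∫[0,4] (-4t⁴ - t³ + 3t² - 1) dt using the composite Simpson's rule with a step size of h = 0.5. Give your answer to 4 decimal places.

h = (4 − 0)/8 = 0.5.
Nodes t₀,…,t₈ = 0, 0.5, 1, 1.5, 2, 2.5, 3, 3.5, 4.
f(t) = -4t⁴ - t³ + 3t² - 1: f₀=-1, f₁=-0.625, f₂=-3, f₃=-17.875, f₄=-61, f₅=-154.125, f₆=-325, f₇=-607.375, f₈=-1041.
(h/3)·[f₀ + 4f₁ + 2f₂ + 4f₃ + 2f₄ + 4f₅ + 2f₆ + 4f₇ + f₈] = 0.166667·(-4940) = -823.3333.

-823.3333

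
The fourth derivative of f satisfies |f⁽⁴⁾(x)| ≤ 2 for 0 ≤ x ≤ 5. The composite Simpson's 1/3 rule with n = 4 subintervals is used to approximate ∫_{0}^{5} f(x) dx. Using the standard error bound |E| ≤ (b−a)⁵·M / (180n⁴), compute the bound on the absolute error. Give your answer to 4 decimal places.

0.1356

|E| ≤ (5)⁵·2 / (180·4⁴) = 6250/46080 = 0.1356.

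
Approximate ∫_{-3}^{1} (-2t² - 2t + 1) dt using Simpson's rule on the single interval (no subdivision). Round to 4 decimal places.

-6.6667

S = (b−a)/6 · [f(-3) + 4f(-1) + f(1)] = 0.666667·[(-11) + 4·1 + (-3)] = -6.6667.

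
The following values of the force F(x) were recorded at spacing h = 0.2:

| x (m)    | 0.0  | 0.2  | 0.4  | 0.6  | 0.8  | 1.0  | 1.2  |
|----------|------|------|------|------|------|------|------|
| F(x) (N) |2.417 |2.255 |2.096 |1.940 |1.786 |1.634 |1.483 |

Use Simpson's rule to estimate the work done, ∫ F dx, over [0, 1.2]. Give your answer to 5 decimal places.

h = 0.2, n = 6.
(h/3)·[y₀ + 4y₁ + 2y₂ + 4y₃ + 2y₄ + 4y₅ + y₆] = 0.066667·(34.980) = 2.33200.

2.33200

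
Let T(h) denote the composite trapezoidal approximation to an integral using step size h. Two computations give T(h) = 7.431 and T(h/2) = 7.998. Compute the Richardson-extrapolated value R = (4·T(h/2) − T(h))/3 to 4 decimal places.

8.1870

R = (4·T(h/2) − T(h)) / 3 = (4·7.998 − 7.431)/3 = (24.561)/3 = 8.1870.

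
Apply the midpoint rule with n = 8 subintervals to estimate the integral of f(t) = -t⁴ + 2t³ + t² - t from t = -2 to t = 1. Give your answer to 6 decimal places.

h = (1 − (-2))/8 = 0.375.
Midpoints m₁,…,m₈ = -1.8125, -1.4375, -1.0625, -0.6875, -0.3125, 0.0625, 0.4375, 0.8125.
f(m₁)=-17.6032867431640625, f(m₂)=-6.7070465087890625, f(m₃)=-1.4819488525390625, f(m₄)=0.2868499755859375, f(m₅)=0.3395843505859375, f(m₆)=-0.0581207275390625, f(m₇)=-0.1152496337890625, f(m₈)=0.4846038818359375.
h·[f(m₁) + f(m₂) + f(m₃) + f(m₄) + f(m₅) + f(m₆) + f(m₇) + f(m₈)] = 0.375·(-24.8546142578125) = -9.320480.

-9.320480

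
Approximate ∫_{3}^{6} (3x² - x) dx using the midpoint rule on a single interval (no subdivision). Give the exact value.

M = (b−a)·f(4.5) = 3·(56.25) = 168.75.

168.75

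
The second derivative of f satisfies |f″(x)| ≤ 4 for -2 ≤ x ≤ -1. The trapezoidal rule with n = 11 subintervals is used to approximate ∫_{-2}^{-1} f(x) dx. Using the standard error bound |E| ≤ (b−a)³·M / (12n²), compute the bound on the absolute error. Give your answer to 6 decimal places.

|E| ≤ (1)³·4 / (12·11²) = 4/1452 = 0.002755.

0.002755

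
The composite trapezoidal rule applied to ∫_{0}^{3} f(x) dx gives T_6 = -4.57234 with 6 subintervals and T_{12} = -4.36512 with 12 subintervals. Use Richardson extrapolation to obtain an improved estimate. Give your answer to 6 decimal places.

R = (4·T_{12} − T_6) / 3 = (4·(-4.36512) − (-4.57234))/3 = (-12.88814)/3 = -4.296047.

-4.296047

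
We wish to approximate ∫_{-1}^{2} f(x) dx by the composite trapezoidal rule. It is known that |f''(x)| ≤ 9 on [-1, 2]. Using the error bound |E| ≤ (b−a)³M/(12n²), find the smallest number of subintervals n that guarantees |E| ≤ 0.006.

Need 243/(12n²) ≤ 0.006.
n² ≥ 243/(12·0.006) = 3375 ⇒ n ≥ 58.0948, so the smallest n is 59.

59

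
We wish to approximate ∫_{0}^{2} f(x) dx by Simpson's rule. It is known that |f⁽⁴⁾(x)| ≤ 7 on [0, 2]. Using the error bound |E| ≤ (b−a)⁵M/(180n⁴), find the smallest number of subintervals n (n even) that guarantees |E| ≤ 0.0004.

8

Need 224/(180n⁴) ≤ 0.0004.
n⁴ ≥ 224/(180·0.0004) = 3111.11 ⇒ n ≥ 7.4684, so the smallest even n is 8. (n must be even for Simpson's rule.)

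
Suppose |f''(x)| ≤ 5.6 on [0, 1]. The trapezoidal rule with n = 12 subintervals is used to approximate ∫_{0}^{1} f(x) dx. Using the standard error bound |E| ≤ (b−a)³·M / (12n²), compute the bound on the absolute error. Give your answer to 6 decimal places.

|E| ≤ (1)³·5.6 / (12·12²) = 5.6/1728 = 0.003241.

0.003241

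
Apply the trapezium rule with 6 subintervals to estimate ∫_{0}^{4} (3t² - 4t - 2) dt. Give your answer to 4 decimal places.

h = (4 − 0)/6 = 0.666667.
Nodes t₀,…,t₆ = 0, 0.666667, 1.333333, 2, 2.666667, 3.333333, 4.
f(t) = 3t² - 4t - 2: f₀=-2, f₁=-3.333333, f₂=-2, f₃=2, f₄=8.666667, f₅=18, f₆=30.
(h/2)·[f₀ + 2f₁ + 2f₂ + 2f₃ + 2f₄ + 2f₅ + f₆] = 0.333333·(74.666667) = 24.8889.

24.8889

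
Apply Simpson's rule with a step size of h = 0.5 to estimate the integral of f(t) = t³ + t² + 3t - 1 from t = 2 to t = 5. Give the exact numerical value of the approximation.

h = (5 − 2)/6 = 0.5.
Nodes t₀,…,t₆ = 2, 2.5, 3, 3.5, 4, 4.5, 5.
f(t) = t³ + t² + 3t - 1: f₀=17, f₁=28.375, f₂=44, f₃=64.625, f₄=91, f₅=123.875, f₆=164.
(h/3)·[f₀ + 4f₁ + 2f₂ + 4f₃ + 2f₄ + 4f₅ + f₆] = 0.166667·(1318.5) = 219.75.

219.75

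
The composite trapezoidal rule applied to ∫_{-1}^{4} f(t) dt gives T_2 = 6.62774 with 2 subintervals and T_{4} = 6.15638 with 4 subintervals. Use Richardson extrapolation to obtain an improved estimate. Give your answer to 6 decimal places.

5.999260

R = (4·T_{4} − T_2) / 3 = (4·6.15638 − 6.62774)/3 = (17.99778)/3 = 5.999260.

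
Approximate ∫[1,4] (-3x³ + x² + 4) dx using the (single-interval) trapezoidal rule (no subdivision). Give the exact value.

T = (b−a)/2 · [f(1) + f(4)] = 1.5·[2 + (-172)] = -255.

-255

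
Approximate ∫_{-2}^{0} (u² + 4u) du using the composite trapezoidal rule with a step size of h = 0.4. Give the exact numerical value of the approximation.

h = (0 − (-2))/5 = 0.4.
Nodes u₀,…,u₅ = -2, -1.6, -1.2, -0.8, -0.4, 0.
f(u) = u² + 4u: f₀=-4, f₁=-3.84, f₂=-3.36, f₃=-2.56, f₄=-1.44, f₅=0.
(h/2)·[f₀ + 2f₁ + 2f₂ + 2f₃ + 2f₄ + f₅] = 0.2·(-26.4) = -5.28.

-5.28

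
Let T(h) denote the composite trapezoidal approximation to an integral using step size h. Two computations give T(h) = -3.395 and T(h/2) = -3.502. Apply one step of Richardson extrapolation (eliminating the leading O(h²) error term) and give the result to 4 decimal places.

-3.5377

R = (4·T(h/2) − T(h)) / 3 = (4·(-3.502) − (-3.395))/3 = (-10.613)/3 = -3.5377.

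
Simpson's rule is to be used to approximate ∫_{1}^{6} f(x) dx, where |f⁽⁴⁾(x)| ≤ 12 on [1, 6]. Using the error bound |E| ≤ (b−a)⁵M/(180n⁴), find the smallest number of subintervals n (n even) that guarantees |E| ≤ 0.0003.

Need 37500/(180n⁴) ≤ 0.0003.
n⁴ ≥ 37500/(180·0.0003) = 694444 ⇒ n ≥ 28.8675, so the smallest even n is 30. (n must be even for Simpson's rule.)

30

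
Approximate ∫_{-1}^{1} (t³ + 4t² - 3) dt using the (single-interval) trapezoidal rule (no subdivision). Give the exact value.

2

T = (b−a)/2 · [f(-1) + f(1)] = 1·[0 + 2] = 2.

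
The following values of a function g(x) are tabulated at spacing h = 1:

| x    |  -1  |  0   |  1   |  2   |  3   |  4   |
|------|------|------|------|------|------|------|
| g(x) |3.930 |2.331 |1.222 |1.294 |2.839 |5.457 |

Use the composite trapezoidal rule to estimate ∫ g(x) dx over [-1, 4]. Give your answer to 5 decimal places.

12.37950

h = 1, n = 5.
(h/2)·[y₀ + 2y₁ + 2y₂ + 2y₃ + 2y₄ + y₅] = 0.5·(24.759) = 12.37950.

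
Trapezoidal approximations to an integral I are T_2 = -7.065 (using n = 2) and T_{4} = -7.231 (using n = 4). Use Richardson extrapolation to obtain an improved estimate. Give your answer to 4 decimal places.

-7.2863

R = (4·T_{4} − T_2) / 3 = (4·(-7.231) − (-7.065))/3 = (-21.859)/3 = -7.2863.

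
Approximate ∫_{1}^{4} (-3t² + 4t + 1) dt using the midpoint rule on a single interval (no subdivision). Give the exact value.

M = (b−a)·f(2.5) = 3·(-7.75) = -23.25.

-23.25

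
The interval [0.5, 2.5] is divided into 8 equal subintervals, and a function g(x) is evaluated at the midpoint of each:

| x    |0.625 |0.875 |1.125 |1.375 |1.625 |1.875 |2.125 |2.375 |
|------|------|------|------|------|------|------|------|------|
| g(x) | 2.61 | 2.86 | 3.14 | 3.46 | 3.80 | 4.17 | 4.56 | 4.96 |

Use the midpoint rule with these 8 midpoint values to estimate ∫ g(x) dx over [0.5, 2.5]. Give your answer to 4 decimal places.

h = 0.25, n = 8.
h·[y(m₁) + y(m₂) + y(m₃) + y(m₄) + y(m₅) + y(m₆) + y(m₇) + y(m₈)] = 0.25·(29.56) = 7.3900.

7.3900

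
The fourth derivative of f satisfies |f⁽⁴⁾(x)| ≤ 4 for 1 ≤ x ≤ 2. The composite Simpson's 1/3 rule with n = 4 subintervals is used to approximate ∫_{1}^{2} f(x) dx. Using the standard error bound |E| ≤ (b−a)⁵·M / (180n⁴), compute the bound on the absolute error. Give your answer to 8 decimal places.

0.00008681

|E| ≤ (1)⁵·4 / (180·4⁴) = 4/46080 = 0.00008681.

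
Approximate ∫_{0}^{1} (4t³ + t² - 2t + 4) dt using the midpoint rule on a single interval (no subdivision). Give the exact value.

3.75

M = (b−a)·f(0.5) = 1·(3.75) = 3.75.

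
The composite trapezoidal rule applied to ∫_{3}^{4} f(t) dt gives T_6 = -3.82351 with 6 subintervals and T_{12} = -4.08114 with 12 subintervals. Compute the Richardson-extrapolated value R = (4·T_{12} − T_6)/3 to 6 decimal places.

R = (4·T_{12} − T_6) / 3 = (4·(-4.08114) − (-3.82351))/3 = (-12.50105)/3 = -4.167017.

-4.167017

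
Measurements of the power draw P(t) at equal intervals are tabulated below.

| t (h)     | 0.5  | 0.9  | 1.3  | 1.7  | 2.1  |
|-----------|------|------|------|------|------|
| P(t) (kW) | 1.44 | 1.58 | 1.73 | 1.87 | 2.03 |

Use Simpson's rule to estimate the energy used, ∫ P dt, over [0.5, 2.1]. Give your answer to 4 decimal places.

2.7640

h = 0.4, n = 4.
(h/3)·[y₀ + 4y₁ + 2y₂ + 4y₃ + y₄] = 0.133333·(20.73) = 2.7640.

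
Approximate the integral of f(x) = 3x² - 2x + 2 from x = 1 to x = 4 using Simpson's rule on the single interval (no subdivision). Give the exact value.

S = (b−a)/6 · [f(1) + 4f(2.5) + f(4)] = 0.5·[3 + 4·15.75 + 42] = 54.

54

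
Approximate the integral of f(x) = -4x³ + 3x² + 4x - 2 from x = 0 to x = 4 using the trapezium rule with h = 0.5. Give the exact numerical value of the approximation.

h = (4 − 0)/8 = 0.5.
Nodes x₀,…,x₈ = 0, 0.5, 1, 1.5, 2, 2.5, 3, 3.5, 4.
f(x) = -4x³ + 3x² + 4x - 2: f₀=-2, f₁=0.25, f₂=1, f₃=-2.75, f₄=-14, f₅=-35.75, f₆=-71, f₇=-122.75, f₈=-194.
(h/2)·[f₀ + 2f₁ + 2f₂ + 2f₃ + 2f₄ + 2f₅ + 2f₆ + 2f₇ + f₈] = 0.25·(-686) = -171.5.

-171.5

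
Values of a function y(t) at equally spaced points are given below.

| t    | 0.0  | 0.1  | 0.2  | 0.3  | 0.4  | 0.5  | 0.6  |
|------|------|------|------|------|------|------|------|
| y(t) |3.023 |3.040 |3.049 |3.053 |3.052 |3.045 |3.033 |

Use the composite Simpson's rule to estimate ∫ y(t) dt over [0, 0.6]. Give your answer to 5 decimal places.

1.82700

h = 0.1, n = 6.
(h/3)·[y₀ + 4y₁ + 2y₂ + 4y₃ + 2y₄ + 4y₅ + y₆] = 0.033333·(54.810) = 1.82700.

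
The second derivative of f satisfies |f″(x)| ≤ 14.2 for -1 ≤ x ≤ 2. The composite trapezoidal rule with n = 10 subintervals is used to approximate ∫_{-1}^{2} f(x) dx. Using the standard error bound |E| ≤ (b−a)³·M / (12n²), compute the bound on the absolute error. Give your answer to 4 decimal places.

0.3195

|E| ≤ (3)³·14.2 / (12·10²) = 383.4/1200 = 0.3195.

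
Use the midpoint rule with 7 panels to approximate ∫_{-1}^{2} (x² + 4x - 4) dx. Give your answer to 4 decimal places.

h = (2 − (-1))/7 = 0.428571.
Midpoints m₁,…,m₇ = -0.785714, -0.357143, 0.071429, 0.5, 0.928571, 1.357143, 1.785714.
f(m₁)=-6.525510, f(m₂)=-5.301020, f(m₃)=-3.709184, f(m₄)=-1.75, f(m₅)=0.576531, f(m₆)=3.270408, f(m₇)=6.331633.
h·[f(m₁) + f(m₂) + f(m₃) + f(m₄) + f(m₅) + f(m₆) + f(m₇)] = 0.428571·(-7.107143) = -3.0459.

-3.0459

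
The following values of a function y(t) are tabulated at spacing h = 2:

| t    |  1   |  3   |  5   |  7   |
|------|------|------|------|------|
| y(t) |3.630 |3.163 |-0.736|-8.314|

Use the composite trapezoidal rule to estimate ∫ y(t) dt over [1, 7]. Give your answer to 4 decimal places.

0.1700

h = 2, n = 3.
(h/2)·[y₀ + 2y₁ + 2y₂ + y₃] = 1·(0.170) = 0.1700.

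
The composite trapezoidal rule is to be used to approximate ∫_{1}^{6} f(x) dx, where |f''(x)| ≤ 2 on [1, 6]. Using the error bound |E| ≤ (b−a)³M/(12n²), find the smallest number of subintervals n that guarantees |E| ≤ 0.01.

46

Need 250/(12n²) ≤ 0.01.
n² ≥ 250/(12·0.01) = 2083.33 ⇒ n ≥ 45.6435, so the smallest n is 46.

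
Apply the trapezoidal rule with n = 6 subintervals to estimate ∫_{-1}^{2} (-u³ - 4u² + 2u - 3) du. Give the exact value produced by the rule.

-22.4375

h = (2 − (-1))/6 = 0.5.
Nodes u₀,…,u₆ = -1, -0.5, 0, 0.5, 1, 1.5, 2.
f(u) = -u³ - 4u² + 2u - 3: f₀=-8, f₁=-4.875, f₂=-3, f₃=-3.125, f₄=-6, f₅=-12.375, f₆=-23.
(h/2)·[f₀ + 2f₁ + 2f₂ + 2f₃ + 2f₄ + 2f₅ + f₆] = 0.25·(-89.75) = -22.4375.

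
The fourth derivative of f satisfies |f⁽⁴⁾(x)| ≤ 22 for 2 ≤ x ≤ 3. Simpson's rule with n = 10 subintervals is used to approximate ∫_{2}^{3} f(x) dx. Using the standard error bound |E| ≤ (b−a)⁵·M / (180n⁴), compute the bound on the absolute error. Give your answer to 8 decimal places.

|E| ≤ (1)⁵·22 / (180·10⁴) = 22/1800000 = 0.00001222.

0.00001222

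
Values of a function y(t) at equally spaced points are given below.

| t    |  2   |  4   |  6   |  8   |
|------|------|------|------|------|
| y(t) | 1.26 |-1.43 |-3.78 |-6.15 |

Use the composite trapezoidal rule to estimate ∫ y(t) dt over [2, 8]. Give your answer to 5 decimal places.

-15.31000

h = 2, n = 3.
(h/2)·[y₀ + 2y₁ + 2y₂ + y₃] = 1·(-15.31) = -15.31000.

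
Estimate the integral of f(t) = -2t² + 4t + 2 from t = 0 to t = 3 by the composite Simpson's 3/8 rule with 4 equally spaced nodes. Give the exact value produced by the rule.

6

h = (3 − 0)/3 = 1.
Nodes t₀,…,t₃ = 0, 1, 2, 3.
f(t) = -2t² + 4t + 2: f₀=2, f₁=4, f₂=2, f₃=-4.
(3h/8)·[f₀ + 3f₁ + 3f₂ + f₃] = 0.375·(16) = 6.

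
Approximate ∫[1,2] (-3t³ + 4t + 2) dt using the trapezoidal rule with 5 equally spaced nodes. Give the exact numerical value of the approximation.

-3.390625

h = (2 − 1)/4 = 0.25.
Nodes t₀,…,t₄ = 1, 1.25, 1.5, 1.75, 2.
f(t) = -3t³ + 4t + 2: f₀=3, f₁=1.140625, f₂=-2.125, f₃=-7.078125, f₄=-14.
(h/2)·[f₀ + 2f₁ + 2f₂ + 2f₃ + f₄] = 0.125·(-27.125) = -3.390625.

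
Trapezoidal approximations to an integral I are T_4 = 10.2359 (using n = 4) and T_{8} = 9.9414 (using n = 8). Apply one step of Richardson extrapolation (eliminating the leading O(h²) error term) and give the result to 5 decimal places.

9.84323

R = (4·T_{8} − T_4) / 3 = (4·9.9414 − 10.2359)/3 = (29.5297)/3 = 9.84323.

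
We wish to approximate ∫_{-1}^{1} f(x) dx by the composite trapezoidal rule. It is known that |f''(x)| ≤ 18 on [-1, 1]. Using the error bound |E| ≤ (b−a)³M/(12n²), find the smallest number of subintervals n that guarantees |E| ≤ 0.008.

39

Need 144/(12n²) ≤ 0.008.
n² ≥ 144/(12·0.008) = 1500 ⇒ n ≥ 38.7298, so the smallest n is 39.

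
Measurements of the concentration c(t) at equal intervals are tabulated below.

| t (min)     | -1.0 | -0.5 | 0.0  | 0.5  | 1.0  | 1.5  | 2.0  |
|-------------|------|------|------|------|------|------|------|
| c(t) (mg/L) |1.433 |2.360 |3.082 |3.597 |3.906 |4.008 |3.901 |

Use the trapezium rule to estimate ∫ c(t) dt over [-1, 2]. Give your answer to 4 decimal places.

9.8100

h = 0.5, n = 6.
(h/2)·[y₀ + 2y₁ + 2y₂ + 2y₃ + 2y₄ + 2y₅ + y₆] = 0.25·(39.240) = 9.8100.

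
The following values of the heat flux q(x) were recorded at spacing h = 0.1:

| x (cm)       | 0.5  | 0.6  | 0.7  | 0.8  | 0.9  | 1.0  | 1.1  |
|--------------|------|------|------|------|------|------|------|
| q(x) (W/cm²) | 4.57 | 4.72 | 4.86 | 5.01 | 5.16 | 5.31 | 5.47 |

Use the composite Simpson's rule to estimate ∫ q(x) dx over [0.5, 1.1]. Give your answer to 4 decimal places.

3.0080

h = 0.1, n = 6.
(h/3)·[y₀ + 4y₁ + 2y₂ + 4y₃ + 2y₄ + 4y₅ + y₆] = 0.033333·(90.24) = 3.0080.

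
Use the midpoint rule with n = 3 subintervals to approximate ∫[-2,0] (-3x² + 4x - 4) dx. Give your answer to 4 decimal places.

-23.7778

h = (0 − (-2))/3 = 0.666667.
Midpoints m₁,…,m₃ = -1.666667, -1, -0.333333.
f(m₁)=-19, f(m₂)=-11, f(m₃)=-5.666667.
h·[f(m₁) + f(m₂) + f(m₃)] = 0.666667·(-35.666667) = -23.7778.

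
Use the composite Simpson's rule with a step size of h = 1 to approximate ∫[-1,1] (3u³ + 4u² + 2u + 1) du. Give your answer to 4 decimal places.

4.6667

h = (1 − (-1))/2 = 1.
Nodes u₀,…,u₂ = -1, 0, 1.
f(u) = 3u³ + 4u² + 2u + 1: f₀=0, f₁=1, f₂=10.
(h/3)·[f₀ + 4f₁ + f₂] = 0.333333·(14) = 4.6667.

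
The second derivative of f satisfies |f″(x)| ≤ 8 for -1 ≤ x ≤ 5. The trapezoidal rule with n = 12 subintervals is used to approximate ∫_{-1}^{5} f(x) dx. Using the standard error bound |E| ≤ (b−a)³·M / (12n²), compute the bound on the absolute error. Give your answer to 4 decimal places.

|E| ≤ (6)³·8 / (12·12²) = 1728/1728 = 1.0000.

1.0000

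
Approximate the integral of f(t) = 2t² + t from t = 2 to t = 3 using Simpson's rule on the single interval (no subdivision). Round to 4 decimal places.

15.1667

S = (b−a)/6 · [f(2) + 4f(2.5) + f(3)] = 0.166667·[10 + 4·15 + 21] = 15.1667.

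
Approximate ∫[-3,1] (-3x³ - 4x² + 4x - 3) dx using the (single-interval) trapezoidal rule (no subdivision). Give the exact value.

48

T = (b−a)/2 · [f(-3) + f(1)] = 2·[30 + (-6)] = 48.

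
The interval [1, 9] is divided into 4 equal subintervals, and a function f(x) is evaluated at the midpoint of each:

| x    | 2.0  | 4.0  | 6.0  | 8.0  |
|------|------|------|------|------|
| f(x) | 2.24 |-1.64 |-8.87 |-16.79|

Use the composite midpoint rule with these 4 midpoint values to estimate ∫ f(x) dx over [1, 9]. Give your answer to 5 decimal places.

-50.12000

h = 2, n = 4.
h·[y(m₁) + y(m₂) + y(m₃) + y(m₄)] = 2·(-25.06) = -50.12000.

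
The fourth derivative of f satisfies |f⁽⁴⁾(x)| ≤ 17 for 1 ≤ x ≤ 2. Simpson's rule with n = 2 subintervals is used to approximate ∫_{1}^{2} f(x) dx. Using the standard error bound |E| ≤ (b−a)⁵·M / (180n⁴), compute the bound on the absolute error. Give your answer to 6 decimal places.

|E| ≤ (1)⁵·17 / (180·2⁴) = 17/2880 = 0.005903.

0.005903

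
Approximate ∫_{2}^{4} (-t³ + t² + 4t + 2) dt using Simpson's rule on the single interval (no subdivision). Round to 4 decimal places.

S = (b−a)/6 · [f(2) + 4f(3) + f(4)] = 0.333333·[6 + 4·(-4) + (-30)] = -13.3333.

-13.3333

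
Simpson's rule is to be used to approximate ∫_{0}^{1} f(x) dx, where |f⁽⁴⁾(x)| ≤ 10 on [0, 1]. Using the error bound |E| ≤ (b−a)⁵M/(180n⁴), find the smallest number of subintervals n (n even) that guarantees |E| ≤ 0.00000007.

Need 10/(180n⁴) ≤ 0.00000007.
n⁴ ≥ 10/(180·0.00000007) = 793651 ⇒ n ≥ 29.8475, so the smallest even n is 30. (n must be even for Simpson's rule.)

30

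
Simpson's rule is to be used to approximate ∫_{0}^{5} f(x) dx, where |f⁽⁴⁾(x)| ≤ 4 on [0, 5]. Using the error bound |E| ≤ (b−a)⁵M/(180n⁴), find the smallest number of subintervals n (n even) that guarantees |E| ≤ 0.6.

4

Need 12500/(180n⁴) ≤ 0.6.
n⁴ ≥ 12500/(180·0.6) = 115.741 ⇒ n ≥ 3.2800, so the smallest even n is 4. (n must be even for Simpson's rule.)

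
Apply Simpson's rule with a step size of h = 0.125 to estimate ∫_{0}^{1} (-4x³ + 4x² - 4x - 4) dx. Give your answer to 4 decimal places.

-5.6667

h = (1 − 0)/8 = 0.125.
Nodes x₀,…,x₈ = 0, 0.125, 0.25, 0.375, 0.5, 0.625, 0.75, 0.875, 1.
f(x) = -4x³ + 4x² - 4x - 4: f₀=-4, f₁=-4.4453125, f₂=-4.8125, f₃=-5.1484375, f₄=-5.5, f₅=-5.9140625, f₆=-6.4375, f₇=-7.1171875, f₈=-8.
(h/3)·[f₀ + 4f₁ + 2f₂ + 4f₃ + 2f₄ + 4f₅ + 2f₆ + 4f₇ + f₈] = 0.041667·(-136) = -5.6667.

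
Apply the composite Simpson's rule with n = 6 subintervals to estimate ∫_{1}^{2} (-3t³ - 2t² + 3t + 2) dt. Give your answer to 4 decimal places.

h = (2 − 1)/6 = 0.166667.
Nodes t₀,…,t₆ = 1, 1.166667, 1.333333, 1.5, 1.666667, 1.833333, 2.
f(t) = -3t³ - 2t² + 3t + 2: f₀=0, f₁=-1.986111, f₂=-4.666667, f₃=-8.125, f₄=-12.444444, f₅=-17.708333, f₆=-24.
(h/3)·[f₀ + 4f₁ + 2f₂ + 4f₃ + 2f₄ + 4f₅ + f₆] = 0.055556·(-169.5) = -9.4167.

-9.4167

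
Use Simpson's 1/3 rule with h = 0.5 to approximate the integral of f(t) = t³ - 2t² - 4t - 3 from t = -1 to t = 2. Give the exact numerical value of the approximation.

-17.25

h = (2 − (-1))/6 = 0.5.
Nodes t₀,…,t₆ = -1, -0.5, 0, 0.5, 1, 1.5, 2.
f(t) = t³ - 2t² - 4t - 3: f₀=-2, f₁=-1.625, f₂=-3, f₃=-5.375, f₄=-8, f₅=-10.125, f₆=-11.
(h/3)·[f₀ + 4f₁ + 2f₂ + 4f₃ + 2f₄ + 4f₅ + f₆] = 0.166667·(-103.5) = -17.25.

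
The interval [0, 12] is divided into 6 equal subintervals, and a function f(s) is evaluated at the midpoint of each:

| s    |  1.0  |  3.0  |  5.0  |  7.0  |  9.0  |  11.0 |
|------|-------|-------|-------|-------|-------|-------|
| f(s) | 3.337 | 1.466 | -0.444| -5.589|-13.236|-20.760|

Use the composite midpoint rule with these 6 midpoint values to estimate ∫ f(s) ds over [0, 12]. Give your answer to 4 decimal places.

h = 2, n = 6.
h·[y(m₁) + y(m₂) + y(m₃) + y(m₄) + y(m₅) + y(m₆)] = 2·(-35.226) = -70.4520.

-70.4520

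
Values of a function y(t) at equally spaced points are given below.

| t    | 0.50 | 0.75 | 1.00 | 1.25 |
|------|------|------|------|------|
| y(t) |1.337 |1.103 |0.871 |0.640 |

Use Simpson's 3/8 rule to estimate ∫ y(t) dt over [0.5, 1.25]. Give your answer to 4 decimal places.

0.7405

h = 0.25, n = 3.
(3h/8)·[y₀ + 3y₁ + 3y₂ + y₃] = 0.09375·(7.899) = 0.7405.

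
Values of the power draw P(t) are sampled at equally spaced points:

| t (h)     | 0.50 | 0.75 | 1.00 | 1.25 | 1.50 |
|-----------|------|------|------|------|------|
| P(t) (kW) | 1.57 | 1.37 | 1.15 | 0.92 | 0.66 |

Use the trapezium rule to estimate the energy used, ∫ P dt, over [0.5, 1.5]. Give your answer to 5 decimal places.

h = 0.25, n = 4.
(h/2)·[y₀ + 2y₁ + 2y₂ + 2y₃ + y₄] = 0.125·(9.11) = 1.13875.

1.13875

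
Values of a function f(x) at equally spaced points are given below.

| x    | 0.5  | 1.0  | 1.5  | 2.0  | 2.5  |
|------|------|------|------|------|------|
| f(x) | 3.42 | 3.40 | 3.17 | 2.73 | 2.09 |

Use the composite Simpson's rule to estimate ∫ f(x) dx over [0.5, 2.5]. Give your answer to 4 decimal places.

6.0617

h = 0.5, n = 4.
(h/3)·[y₀ + 4y₁ + 2y₂ + 4y₃ + y₄] = 0.166667·(36.37) = 6.0617.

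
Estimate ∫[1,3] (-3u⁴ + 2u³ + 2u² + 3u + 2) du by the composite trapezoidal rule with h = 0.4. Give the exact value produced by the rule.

h = (3 − 1)/5 = 0.4.
Nodes u₀,…,u₅ = 1, 1.4, 1.8, 2.2, 2.6, 3.
f(u) = -3u⁴ + 2u³ + 2u² + 3u + 2: f₀=6, f₁=4.0832, f₂=-5.9488, f₃=-30.7008, f₄=-78.6208, f₅=-160.
(h/2)·[f₀ + 2f₁ + 2f₂ + 2f₃ + 2f₄ + f₅] = 0.2·(-376.3744) = -75.27488.

-75.27488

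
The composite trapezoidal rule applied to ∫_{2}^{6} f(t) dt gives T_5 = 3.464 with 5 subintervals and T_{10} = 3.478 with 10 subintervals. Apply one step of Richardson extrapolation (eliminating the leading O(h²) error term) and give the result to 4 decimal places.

3.4827

R = (4·T_{10} − T_5) / 3 = (4·3.478 − 3.464)/3 = (10.448)/3 = 3.4827.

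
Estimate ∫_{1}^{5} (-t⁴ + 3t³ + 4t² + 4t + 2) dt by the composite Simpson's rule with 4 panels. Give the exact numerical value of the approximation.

64

h = (5 − 1)/4 = 1.
Nodes t₀,…,t₄ = 1, 2, 3, 4, 5.
f(t) = -t⁴ + 3t³ + 4t² + 4t + 2: f₀=12, f₁=34, f₂=50, f₃=18, f₄=-128.
(h/3)·[f₀ + 4f₁ + 2f₂ + 4f₃ + f₄] = 0.333333·(192) = 64.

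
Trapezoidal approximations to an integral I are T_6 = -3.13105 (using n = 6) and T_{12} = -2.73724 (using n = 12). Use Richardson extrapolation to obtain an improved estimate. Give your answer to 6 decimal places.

-2.605970

R = (4·T_{12} − T_6) / 3 = (4·(-2.73724) − (-3.13105))/3 = (-7.81791)/3 = -2.605970.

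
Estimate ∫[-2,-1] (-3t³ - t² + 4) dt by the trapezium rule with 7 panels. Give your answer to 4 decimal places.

h = (-1 − (-2))/7 = 0.142857.
Nodes t₀,…,t₇ = -2, -1.857143, -1.714286, -1.571429, -1.428571, -1.285714, -1.142857, -1.
f(t) = -3t³ - t² + 4: f₀=24, f₁=19.766764, f₂=16.174927, f₃=13.172012, f₄=10.705539, f₅=8.723032, f₆=7.172012, f₇=6.
(h/2)·[f₀ + 2f₁ + 2f₂ + 2f₃ + 2f₄ + 2f₅ + 2f₆ + f₇] = 0.071429·(181.428571) = 12.9592.

12.9592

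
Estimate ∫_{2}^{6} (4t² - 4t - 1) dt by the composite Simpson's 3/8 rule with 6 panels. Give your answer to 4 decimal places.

h = (6 − 2)/6 = 0.666667.
Nodes t₀,…,t₆ = 2, 2.666667, 3.333333, 4, 4.666667, 5.333333, 6.
f(t) = 4t² - 4t - 1: f₀=7, f₁=16.777778, f₂=30.111111, f₃=47, f₄=67.444444, f₅=91.444444, f₆=119.
(3h/8)·[f₀ + 3f₁ + 3f₂ + 2f₃ + 3f₄ + 3f₅ + f₆] = 0.25·(837.333333) = 209.3333.

209.3333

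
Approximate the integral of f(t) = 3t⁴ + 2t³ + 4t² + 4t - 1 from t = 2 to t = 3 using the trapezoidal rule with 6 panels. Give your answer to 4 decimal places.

194.0490

h = (3 − 2)/6 = 0.166667.
Nodes t₀,…,t₆ = 2, 2.166667, 2.333333, 2.5, 2.666667, 2.833333, 3.
f(t) = 3t⁴ + 2t³ + 4t² + 4t - 1: f₀=87, f₁=112.900463, f₂=144.444444, f₃=182.4375, f₄=227.740741, f₅=281.270833, f₆=344.
(h/2)·[f₀ + 2f₁ + 2f₂ + 2f₃ + 2f₄ + 2f₅ + f₆] = 0.083333·(2328.587963) = 194.0490.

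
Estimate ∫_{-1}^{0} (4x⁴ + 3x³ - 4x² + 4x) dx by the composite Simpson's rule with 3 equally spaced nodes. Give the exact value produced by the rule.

-3.25

h = (0 − (-1))/2 = 0.5.
Nodes x₀,…,x₂ = -1, -0.5, 0.
f(x) = 4x⁴ + 3x³ - 4x² + 4x: f₀=-7, f₁=-3.125, f₂=0.
(h/3)·[f₀ + 4f₁ + f₂] = 0.166667·(-19.5) = -3.25.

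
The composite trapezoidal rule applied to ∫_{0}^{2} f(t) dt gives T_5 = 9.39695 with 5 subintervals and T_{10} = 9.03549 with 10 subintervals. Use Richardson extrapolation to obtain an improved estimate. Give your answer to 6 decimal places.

8.915003

R = (4·T_{10} − T_5) / 3 = (4·9.03549 − 9.39695)/3 = (26.74501)/3 = 8.915003.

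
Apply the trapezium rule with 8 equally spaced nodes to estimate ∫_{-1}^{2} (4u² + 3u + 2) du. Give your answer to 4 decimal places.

h = (2 − (-1))/7 = 0.428571.
Nodes u₀,…,u₇ = -1, -0.571429, -0.142857, 0.285714, 0.714286, 1.142857, 1.571429, 2.
f(u) = 4u² + 3u + 2: f₀=3, f₁=1.591837, f₂=1.653061, f₃=3.183673, f₄=6.183673, f₅=10.653061, f₆=16.591837, f₇=24.
(h/2)·[f₀ + 2f₁ + 2f₂ + 2f₃ + 2f₄ + 2f₅ + 2f₆ + f₇] = 0.214286·(106.714286) = 22.8673.

22.8673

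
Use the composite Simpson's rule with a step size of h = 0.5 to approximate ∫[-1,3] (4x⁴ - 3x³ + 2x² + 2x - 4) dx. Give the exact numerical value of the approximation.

146

h = (3 − (-1))/8 = 0.5.
Nodes x₀,…,x₈ = -1, -0.5, 0, 0.5, 1, 1.5, 2, 2.5, 3.
f(x) = 4x⁴ - 3x³ + 2x² + 2x - 4: f₀=3, f₁=-3.875, f₂=-4, f₃=-2.625, f₄=1, f₅=13.625, f₆=48, f₇=122.875, f₈=263.
(h/3)·[f₀ + 4f₁ + 2f₂ + 4f₃ + 2f₄ + 4f₅ + 2f₆ + 4f₇ + f₈] = 0.166667·(876) = 146.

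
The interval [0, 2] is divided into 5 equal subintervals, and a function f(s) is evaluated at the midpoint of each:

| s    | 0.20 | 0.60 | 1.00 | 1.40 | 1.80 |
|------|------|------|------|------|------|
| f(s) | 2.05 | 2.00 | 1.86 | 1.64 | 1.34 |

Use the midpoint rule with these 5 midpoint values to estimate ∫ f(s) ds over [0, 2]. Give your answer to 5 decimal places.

h = 0.4, n = 5.
h·[y(m₁) + y(m₂) + y(m₃) + y(m₄) + y(m₅)] = 0.4·(8.89) = 3.55600.

3.55600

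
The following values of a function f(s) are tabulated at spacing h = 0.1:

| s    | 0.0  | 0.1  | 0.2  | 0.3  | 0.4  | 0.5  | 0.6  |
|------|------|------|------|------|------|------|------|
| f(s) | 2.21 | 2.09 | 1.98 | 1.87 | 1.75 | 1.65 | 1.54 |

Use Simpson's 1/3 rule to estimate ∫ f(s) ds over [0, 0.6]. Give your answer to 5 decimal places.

h = 0.1, n = 6.
(h/3)·[y₀ + 4y₁ + 2y₂ + 4y₃ + 2y₄ + 4y₅ + y₆] = 0.033333·(33.65) = 1.12167.

1.12167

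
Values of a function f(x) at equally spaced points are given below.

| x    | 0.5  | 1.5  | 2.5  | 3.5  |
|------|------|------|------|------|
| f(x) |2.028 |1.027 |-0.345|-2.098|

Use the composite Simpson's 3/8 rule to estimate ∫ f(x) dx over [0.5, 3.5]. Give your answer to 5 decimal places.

h = 1, n = 3.
(3h/8)·[y₀ + 3y₁ + 3y₂ + y₃] = 0.375·(1.976) = 0.74100.

0.74100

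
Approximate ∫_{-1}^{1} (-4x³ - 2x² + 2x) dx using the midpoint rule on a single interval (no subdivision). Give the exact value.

M = (b−a)·f(0) = 2·(0) = 0.

0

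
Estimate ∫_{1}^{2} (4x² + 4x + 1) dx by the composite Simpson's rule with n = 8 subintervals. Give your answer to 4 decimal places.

16.3333

h = (2 − 1)/8 = 0.125.
Nodes x₀,…,x₈ = 1, 1.125, 1.25, 1.375, 1.5, 1.625, 1.75, 1.875, 2.
f(x) = 4x² + 4x + 1: f₀=9, f₁=10.5625, f₂=12.25, f₃=14.0625, f₄=16, f₅=18.0625, f₆=20.25, f₇=22.5625, f₈=25.
(h/3)·[f₀ + 4f₁ + 2f₂ + 4f₃ + 2f₄ + 4f₅ + 2f₆ + 4f₇ + f₈] = 0.041667·(392) = 16.3333.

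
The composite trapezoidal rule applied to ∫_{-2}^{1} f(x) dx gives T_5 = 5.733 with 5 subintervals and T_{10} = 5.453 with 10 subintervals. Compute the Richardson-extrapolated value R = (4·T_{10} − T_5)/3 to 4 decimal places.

R = (4·T_{10} − T_5) / 3 = (4·5.453 − 5.733)/3 = (16.079)/3 = 5.3597.

5.3597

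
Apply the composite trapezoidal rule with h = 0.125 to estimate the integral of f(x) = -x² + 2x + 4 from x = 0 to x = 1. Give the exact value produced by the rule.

4.6640625

h = (1 − 0)/8 = 0.125.
Nodes x₀,…,x₈ = 0, 0.125, 0.25, 0.375, 0.5, 0.625, 0.75, 0.875, 1.
f(x) = -x² + 2x + 4: f₀=4, f₁=4.234375, f₂=4.4375, f₃=4.609375, f₄=4.75, f₅=4.859375, f₆=4.9375, f₇=4.984375, f₈=5.
(h/2)·[f₀ + 2f₁ + 2f₂ + 2f₃ + 2f₄ + 2f₅ + 2f₆ + 2f₇ + f₈] = 0.0625·(74.625) = 4.6640625.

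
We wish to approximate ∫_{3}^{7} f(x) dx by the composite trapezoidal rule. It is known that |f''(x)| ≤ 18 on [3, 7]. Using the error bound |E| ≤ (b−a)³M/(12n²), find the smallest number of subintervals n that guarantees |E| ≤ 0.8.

Need 1152/(12n²) ≤ 0.8.
n² ≥ 1152/(12·0.8) = 120 ⇒ n ≥ 10.9545, so the smallest n is 11.

11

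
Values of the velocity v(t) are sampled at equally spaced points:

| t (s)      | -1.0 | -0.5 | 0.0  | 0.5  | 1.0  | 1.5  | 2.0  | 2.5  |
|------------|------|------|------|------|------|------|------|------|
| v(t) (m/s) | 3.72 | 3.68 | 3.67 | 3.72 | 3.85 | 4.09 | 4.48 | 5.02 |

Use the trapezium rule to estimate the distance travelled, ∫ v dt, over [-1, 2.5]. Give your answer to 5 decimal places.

13.93000

h = 0.5, n = 7.
(h/2)·[y₀ + 2y₁ + 2y₂ + 2y₃ + 2y₄ + 2y₅ + 2y₆ + y₇] = 0.25·(55.72) = 13.93000.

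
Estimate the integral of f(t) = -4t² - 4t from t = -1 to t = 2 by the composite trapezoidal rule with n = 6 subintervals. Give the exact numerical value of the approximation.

-18.5

h = (2 − (-1))/6 = 0.5.
Nodes t₀,…,t₆ = -1, -0.5, 0, 0.5, 1, 1.5, 2.
f(t) = -4t² - 4t: f₀=0, f₁=1, f₂=0, f₃=-3, f₄=-8, f₅=-15, f₆=-24.
(h/2)·[f₀ + 2f₁ + 2f₂ + 2f₃ + 2f₄ + 2f₅ + f₆] = 0.25·(-74) = -18.5.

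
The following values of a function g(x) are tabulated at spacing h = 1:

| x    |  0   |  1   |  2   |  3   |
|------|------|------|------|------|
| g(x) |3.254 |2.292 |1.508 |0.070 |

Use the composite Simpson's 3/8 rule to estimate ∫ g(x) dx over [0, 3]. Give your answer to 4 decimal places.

5.5215

h = 1, n = 3.
(3h/8)·[y₀ + 3y₁ + 3y₂ + y₃] = 0.375·(14.724) = 5.5215.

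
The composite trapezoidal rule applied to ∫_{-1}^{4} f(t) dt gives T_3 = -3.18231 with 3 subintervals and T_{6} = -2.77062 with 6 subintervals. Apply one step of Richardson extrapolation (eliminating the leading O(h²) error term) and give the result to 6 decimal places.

-2.633390

R = (4·T_{6} − T_3) / 3 = (4·(-2.77062) − (-3.18231))/3 = (-7.90017)/3 = -2.633390.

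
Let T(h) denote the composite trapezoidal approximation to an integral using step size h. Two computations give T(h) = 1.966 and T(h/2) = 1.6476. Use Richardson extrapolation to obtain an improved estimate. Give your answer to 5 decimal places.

1.54147

R = (4·T(h/2) − T(h)) / 3 = (4·1.6476 − 1.966)/3 = (4.6244)/3 = 1.54147.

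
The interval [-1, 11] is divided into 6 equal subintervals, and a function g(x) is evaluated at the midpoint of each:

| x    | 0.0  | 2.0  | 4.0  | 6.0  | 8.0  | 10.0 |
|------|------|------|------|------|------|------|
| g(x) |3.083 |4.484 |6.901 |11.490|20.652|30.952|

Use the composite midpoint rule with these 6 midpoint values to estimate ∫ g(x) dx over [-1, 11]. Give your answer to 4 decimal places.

h = 2, n = 6.
h·[y(m₁) + y(m₂) + y(m₃) + y(m₄) + y(m₅) + y(m₆)] = 2·(77.562) = 155.1240.

155.1240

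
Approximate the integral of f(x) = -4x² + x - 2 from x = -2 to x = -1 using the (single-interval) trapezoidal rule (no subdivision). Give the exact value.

T = (b−a)/2 · [f(-2) + f(-1)] = 0.5·[(-20) + (-7)] = -13.5.

-13.5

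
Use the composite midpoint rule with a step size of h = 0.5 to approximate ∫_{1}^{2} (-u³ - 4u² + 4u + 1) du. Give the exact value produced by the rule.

h = (2 − 1)/2 = 0.5.
Midpoints m₁,…,m₂ = 1.25, 1.75.
f(m₁)=-2.203125, f(m₂)=-9.609375.
h·[f(m₁) + f(m₂)] = 0.5·(-11.8125) = -5.90625.

-5.90625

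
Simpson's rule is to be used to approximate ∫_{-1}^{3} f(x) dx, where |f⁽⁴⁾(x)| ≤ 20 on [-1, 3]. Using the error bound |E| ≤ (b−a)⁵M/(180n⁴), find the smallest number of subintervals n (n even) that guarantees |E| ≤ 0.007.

12

Need 20480/(180n⁴) ≤ 0.007.
n⁴ ≥ 20480/(180·0.007) = 16254 ⇒ n ≥ 11.2912, so the smallest even n is 12. (n must be even for Simpson's rule.)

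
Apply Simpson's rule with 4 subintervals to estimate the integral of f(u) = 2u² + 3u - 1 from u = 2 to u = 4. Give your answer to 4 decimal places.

53.3333

h = (4 − 2)/4 = 0.5.
Nodes u₀,…,u₄ = 2, 2.5, 3, 3.5, 4.
f(u) = 2u² + 3u - 1: f₀=13, f₁=19, f₂=26, f₃=34, f₄=43.
(h/3)·[f₀ + 4f₁ + 2f₂ + 4f₃ + f₄] = 0.166667·(320) = 53.3333.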